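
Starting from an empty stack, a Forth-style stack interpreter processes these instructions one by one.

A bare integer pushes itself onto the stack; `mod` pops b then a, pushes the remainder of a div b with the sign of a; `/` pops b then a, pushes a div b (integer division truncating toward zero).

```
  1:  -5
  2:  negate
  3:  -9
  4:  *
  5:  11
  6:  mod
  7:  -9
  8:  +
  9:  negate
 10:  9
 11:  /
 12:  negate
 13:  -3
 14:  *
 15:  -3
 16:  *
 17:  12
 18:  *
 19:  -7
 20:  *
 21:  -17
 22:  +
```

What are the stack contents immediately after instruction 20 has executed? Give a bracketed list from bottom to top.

-5      -5
negate  5
-9      5 -9
*       -45
11      -45 11
mod     -1
-9      -1 -9
+       -10
negate  10
9       10 9
/       1
negate  -1
-3      -1 -3
*       3
-3      3 -3
*       -9
12      -9 12
*       -108
-7      -108 -7
*       756

[756]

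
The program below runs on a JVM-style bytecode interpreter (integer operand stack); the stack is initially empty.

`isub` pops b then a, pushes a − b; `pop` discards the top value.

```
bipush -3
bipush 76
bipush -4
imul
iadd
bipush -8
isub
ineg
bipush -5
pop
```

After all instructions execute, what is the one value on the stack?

299

bipush -3 : [-3]
bipush 76 : [-3, 76]
bipush -4 : [-3, 76, -4]
imul      : [-3, -304]
iadd      : [-307]
bipush -8 : [-307, -8]
isub      : [-299]
ineg      : [299]
bipush -5 : [299, -5]
pop       : [299]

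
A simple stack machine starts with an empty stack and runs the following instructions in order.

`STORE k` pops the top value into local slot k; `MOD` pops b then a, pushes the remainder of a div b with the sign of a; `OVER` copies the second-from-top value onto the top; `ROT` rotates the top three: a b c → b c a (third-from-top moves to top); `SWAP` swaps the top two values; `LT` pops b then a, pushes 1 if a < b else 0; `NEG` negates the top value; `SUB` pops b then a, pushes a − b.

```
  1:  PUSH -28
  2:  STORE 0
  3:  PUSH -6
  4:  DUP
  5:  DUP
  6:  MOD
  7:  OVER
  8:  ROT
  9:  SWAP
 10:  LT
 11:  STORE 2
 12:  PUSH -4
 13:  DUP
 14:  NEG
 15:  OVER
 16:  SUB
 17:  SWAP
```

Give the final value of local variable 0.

-28

PUSH -28 → -28
STORE 0  → (empty)
PUSH -6  → -6
DUP      → -6 -6
DUP      → -6 -6 -6
MOD      → -6 0
OVER     → -6 0 -6
ROT      → 0 -6 -6
SWAP     → 0 -6 -6
LT       → 0 0
STORE 2  → 0
PUSH -4  → 0 -4
DUP      → 0 -4 -4
NEG      → 0 -4 4
OVER     → 0 -4 4 -4
SUB      → 0 -4 8
SWAP     → 0 8 -4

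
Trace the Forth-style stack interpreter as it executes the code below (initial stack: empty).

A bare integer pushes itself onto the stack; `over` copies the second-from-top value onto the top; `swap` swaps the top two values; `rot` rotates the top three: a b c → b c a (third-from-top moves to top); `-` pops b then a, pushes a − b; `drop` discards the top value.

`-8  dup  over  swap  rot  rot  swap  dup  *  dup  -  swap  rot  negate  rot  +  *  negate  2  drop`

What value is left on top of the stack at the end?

-8      [-8]
dup     [-8, -8]
over    [-8, -8, -8]
swap    [-8, -8, -8]
rot     [-8, -8, -8]
rot     [-8, -8, -8]
swap    [-8, -8, -8]
dup     [-8, -8, -8, -8]
*       [-8, -8, 64]
dup     [-8, -8, 64, 64]
-       [-8, -8, 0]
swap    [-8, 0, -8]
rot     [0, -8, -8]
negate  [0, -8, 8]
rot     [-8, 8, 0]
+       [-8, 8]
*       [-64]
negate  [64]
2       [64, 2]
drop    [64]

64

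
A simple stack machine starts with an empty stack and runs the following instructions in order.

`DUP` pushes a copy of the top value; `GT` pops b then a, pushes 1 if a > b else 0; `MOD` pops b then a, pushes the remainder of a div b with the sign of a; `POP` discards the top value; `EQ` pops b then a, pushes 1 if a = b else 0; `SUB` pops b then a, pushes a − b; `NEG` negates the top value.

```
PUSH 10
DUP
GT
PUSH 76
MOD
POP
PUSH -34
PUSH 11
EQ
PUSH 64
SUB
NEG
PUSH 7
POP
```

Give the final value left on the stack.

64

PUSH 10  → 10
DUP      → 10 10
GT       → 0
PUSH 76  → 0 76
MOD      → 0
POP      → (empty)
PUSH -34 → -34
PUSH 11  → -34 11
EQ       → 0
PUSH 64  → 0 64
SUB      → -64
NEG      → 64
PUSH 7   → 64 7
POP      → 64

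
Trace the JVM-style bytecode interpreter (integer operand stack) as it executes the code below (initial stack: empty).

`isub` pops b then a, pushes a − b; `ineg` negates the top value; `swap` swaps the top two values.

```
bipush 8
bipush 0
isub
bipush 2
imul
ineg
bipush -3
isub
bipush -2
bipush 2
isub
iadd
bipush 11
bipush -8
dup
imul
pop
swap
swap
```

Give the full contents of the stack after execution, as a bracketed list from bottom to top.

bipush 8  -> [8]
bipush 0  -> [8, 0]
isub      -> [8]
bipush 2  -> [8, 2]
imul      -> [16]
ineg      -> [-16]
bipush -3 -> [-16, -3]
isub      -> [-13]
bipush -2 -> [-13, -2]
bipush 2  -> [-13, -2, 2]
isub      -> [-13, -4]
iadd      -> [-17]
bipush 11 -> [-17, 11]
bipush -8 -> [-17, 11, -8]
dup       -> [-17, 11, -8, -8]
imul      -> [-17, 11, 64]
pop       -> [-17, 11]
swap      -> [11, -17]
swap      -> [-17, 11]

[-17, 11]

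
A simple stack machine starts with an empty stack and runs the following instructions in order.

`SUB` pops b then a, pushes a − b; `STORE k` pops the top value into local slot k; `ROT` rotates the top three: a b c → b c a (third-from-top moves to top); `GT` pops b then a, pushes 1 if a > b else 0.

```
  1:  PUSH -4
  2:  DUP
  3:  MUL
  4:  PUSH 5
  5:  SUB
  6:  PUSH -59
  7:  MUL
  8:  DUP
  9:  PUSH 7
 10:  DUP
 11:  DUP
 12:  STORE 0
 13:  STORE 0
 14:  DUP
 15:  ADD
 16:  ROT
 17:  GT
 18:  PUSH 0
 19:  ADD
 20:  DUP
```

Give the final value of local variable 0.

7

PUSH -4  → [-4]
DUP      → [-4, -4]
MUL      → [16]
PUSH 5   → [16, 5]
SUB      → [11]
PUSH -59 → [11, -59]
MUL      → [-649]
DUP      → [-649, -649]
PUSH 7   → [-649, -649, 7]
DUP      → [-649, -649, 7, 7]
DUP      → [-649, -649, 7, 7, 7]
STORE 0  → [-649, -649, 7, 7]
STORE 0  → [-649, -649, 7]
DUP      → [-649, -649, 7, 7]
ADD      → [-649, -649, 14]
ROT      → [-649, 14, -649]
GT       → [-649, 1]
PUSH 0   → [-649, 1, 0]
ADD      → [-649, 1]
DUP      → [-649, 1, 1]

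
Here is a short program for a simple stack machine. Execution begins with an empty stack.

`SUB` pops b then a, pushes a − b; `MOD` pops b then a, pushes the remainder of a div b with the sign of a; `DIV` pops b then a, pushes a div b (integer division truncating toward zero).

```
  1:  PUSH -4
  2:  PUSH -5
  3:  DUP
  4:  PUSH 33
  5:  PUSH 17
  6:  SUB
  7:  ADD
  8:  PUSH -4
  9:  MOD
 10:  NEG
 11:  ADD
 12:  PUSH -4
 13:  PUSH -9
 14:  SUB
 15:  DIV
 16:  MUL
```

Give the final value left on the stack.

4

PUSH -4 → -4
PUSH -5 → -4 -5
DUP     → -4 -5 -5
PUSH 33 → -4 -5 -5 33
PUSH 17 → -4 -5 -5 33 17
SUB     → -4 -5 -5 16
ADD     → -4 -5 11
PUSH -4 → -4 -5 11 -4
MOD     → -4 -5 3
NEG     → -4 -5 -3
ADD     → -4 -8
PUSH -4 → -4 -8 -4
PUSH -9 → -4 -8 -4 -9
SUB     → -4 -8 5
DIV     → -4 -1
MUL     → 4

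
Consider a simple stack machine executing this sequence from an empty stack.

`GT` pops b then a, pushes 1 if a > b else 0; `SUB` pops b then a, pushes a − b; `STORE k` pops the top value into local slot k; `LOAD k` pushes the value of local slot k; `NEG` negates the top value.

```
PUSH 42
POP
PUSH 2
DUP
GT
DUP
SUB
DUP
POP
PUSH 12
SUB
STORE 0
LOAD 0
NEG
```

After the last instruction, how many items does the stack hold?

PUSH 42  [42]
POP      []
PUSH 2   [2]
DUP      [2, 2]
GT       [0]
DUP      [0, 0]
SUB      [0]
DUP      [0, 0]
POP      [0]
PUSH 12  [0, 12]
SUB      [-12]
STORE 0  []
LOAD 0   [-12]
NEG      [12]

1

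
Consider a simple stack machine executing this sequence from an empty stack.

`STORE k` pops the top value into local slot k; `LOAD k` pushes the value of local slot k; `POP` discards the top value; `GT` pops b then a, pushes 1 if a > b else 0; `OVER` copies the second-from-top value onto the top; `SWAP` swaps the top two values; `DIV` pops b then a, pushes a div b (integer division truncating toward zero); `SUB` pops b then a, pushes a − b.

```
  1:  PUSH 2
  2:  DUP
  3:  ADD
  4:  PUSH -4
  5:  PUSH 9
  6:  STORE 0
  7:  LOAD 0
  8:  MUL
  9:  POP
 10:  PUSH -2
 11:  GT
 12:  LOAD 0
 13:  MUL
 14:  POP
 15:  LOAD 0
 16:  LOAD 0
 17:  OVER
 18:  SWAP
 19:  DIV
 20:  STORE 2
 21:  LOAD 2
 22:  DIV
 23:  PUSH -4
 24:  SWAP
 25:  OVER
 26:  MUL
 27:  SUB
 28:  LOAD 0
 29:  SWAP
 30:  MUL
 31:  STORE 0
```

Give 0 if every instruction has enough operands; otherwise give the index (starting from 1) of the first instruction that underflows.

0

PUSH 2  : [2]
DUP     : [2, 2]
ADD     : [4]
PUSH -4 : [4, -4]
PUSH 9  : [4, -4, 9]
STORE 0 : [4, -4]
LOAD 0  : [4, -4, 9]
MUL     : [4, -36]
POP     : [4]
PUSH -2 : [4, -2]
GT      : [1]
LOAD 0  : [1, 9]
MUL     : [9]
POP     : []
LOAD 0  : [9]
LOAD 0  : [9, 9]
OVER    : [9, 9, 9]
SWAP    : [9, 9, 9]
DIV     : [9, 1]
STORE 2 : [9]
LOAD 2  : [9, 1]
DIV     : [9]
PUSH -4 : [9, -4]
SWAP    : [-4, 9]
OVER    : [-4, 9, -4]
MUL     : [-4, -36]
SUB     : [32]
LOAD 0  : [32, 9]
SWAP    : [9, 32]
MUL     : [288]
STORE 0 : []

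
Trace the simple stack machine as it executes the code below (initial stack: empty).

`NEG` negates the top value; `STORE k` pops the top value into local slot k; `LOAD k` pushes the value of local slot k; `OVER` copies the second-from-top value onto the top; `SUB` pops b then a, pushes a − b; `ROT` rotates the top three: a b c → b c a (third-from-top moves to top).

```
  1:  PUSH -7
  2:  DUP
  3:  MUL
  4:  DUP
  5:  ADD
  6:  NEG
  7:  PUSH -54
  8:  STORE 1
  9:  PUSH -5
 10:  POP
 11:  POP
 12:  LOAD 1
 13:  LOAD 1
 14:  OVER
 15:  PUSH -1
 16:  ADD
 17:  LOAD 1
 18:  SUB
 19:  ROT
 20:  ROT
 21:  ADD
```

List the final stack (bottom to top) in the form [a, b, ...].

PUSH -7  : [-7]
DUP      : [-7, -7]
MUL      : [49]
DUP      : [49, 49]
ADD      : [98]
NEG      : [-98]
PUSH -54 : [-98, -54]
STORE 1  : [-98]
PUSH -5  : [-98, -5]
POP      : [-98]
POP      : []
LOAD 1   : [-54]
LOAD 1   : [-54, -54]
OVER     : [-54, -54, -54]
PUSH -1  : [-54, -54, -54, -1]
ADD      : [-54, -54, -55]
LOAD 1   : [-54, -54, -55, -54]
SUB      : [-54, -54, -1]
ROT      : [-54, -1, -54]
ROT      : [-1, -54, -54]
ADD      : [-1, -108]

[-1, -108]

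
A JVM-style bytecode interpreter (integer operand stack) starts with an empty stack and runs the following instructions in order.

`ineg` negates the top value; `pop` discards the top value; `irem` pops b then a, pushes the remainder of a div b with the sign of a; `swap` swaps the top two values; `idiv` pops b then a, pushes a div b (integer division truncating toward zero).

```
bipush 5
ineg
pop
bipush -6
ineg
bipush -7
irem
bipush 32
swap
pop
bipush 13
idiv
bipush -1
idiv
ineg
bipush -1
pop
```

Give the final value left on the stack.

2

bipush 5   5
ineg       -5
pop        (empty)
bipush -6  -6
ineg       6
bipush -7  6 -7
irem       6
bipush 32  6 32
swap       32 6
pop        32
bipush 13  32 13
idiv       2
bipush -1  2 -1
idiv       -2
ineg       2
bipush -1  2 -1
pop        2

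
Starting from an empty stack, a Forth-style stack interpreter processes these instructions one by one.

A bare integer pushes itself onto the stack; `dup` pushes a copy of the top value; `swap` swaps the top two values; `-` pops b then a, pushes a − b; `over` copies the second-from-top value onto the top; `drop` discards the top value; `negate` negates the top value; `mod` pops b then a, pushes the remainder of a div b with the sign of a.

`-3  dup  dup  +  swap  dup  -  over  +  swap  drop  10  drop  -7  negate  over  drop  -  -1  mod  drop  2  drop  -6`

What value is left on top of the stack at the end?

-3     : -3
dup    : -3 -3
dup    : -3 -3 -3
+      : -3 -6
swap   : -6 -3
dup    : -6 -3 -3
-      : -6 0
over   : -6 0 -6
+      : -6 -6
swap   : -6 -6
drop   : -6
10     : -6 10
drop   : -6
-7     : -6 -7
negate : -6 7
over   : -6 7 -6
drop   : -6 7
-      : -13
-1     : -13 -1
mod    : 0
drop   : (empty)
2      : 2
drop   : (empty)
-6     : -6

-6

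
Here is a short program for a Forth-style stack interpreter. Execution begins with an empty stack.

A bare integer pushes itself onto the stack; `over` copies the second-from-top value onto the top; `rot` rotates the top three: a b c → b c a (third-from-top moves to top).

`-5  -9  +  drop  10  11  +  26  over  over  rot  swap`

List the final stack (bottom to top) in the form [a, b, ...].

-5   → [-5]
-9   → [-5, -9]
+    → [-14]
drop → []
10   → [10]
11   → [10, 11]
+    → [21]
26   → [21, 26]
over → [21, 26, 21]
over → [21, 26, 21, 26]
rot  → [21, 21, 26, 26]
swap → [21, 21, 26, 26]

[21, 21, 26, 26]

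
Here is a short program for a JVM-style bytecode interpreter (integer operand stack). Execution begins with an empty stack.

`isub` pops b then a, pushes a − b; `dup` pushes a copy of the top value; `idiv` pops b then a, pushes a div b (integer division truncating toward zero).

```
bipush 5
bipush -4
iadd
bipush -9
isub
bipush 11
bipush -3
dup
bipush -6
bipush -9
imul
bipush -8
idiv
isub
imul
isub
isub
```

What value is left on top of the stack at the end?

bipush 5  → [5]
bipush -4 → [5, -4]
iadd      → [1]
bipush -9 → [1, -9]
isub      → [10]
bipush 11 → [10, 11]
bipush -3 → [10, 11, -3]
dup       → [10, 11, -3, -3]
bipush -6 → [10, 11, -3, -3, -6]
bipush -9 → [10, 11, -3, -3, -6, -9]
imul      → [10, 11, -3, -3, 54]
bipush -8 → [10, 11, -3, -3, 54, -8]
idiv      → [10, 11, -3, -3, -6]
isub      → [10, 11, -3, 3]
imul      → [10, 11, -9]
isub      → [10, 20]
isub      → [-10]

-10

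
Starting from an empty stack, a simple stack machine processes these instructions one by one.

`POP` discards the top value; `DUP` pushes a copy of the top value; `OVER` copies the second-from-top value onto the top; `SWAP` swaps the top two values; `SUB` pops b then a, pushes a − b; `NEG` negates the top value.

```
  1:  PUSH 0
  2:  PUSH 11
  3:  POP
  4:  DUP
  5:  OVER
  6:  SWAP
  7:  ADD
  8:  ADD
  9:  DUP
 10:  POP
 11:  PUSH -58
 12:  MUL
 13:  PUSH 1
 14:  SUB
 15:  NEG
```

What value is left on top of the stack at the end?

PUSH 0   -> [0]
PUSH 11  -> [0, 11]
POP      -> [0]
DUP      -> [0, 0]
OVER     -> [0, 0, 0]
SWAP     -> [0, 0, 0]
ADD      -> [0, 0]
ADD      -> [0]
DUP      -> [0, 0]
POP      -> [0]
PUSH -58 -> [0, -58]
MUL      -> [0]
PUSH 1   -> [0, 1]
SUB      -> [-1]
NEG      -> [1]

1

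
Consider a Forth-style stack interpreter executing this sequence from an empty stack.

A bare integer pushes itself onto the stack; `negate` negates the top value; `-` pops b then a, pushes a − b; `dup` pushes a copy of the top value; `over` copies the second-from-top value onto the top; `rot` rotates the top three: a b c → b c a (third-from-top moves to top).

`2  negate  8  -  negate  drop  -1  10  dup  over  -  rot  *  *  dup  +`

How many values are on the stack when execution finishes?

2      → [2]
negate → [-2]
8      → [-2, 8]
-      → [-10]
negate → [10]
drop   → []
-1     → [-1]
10     → [-1, 10]
dup    → [-1, 10, 10]
over   → [-1, 10, 10, 10]
-      → [-1, 10, 0]
rot    → [10, 0, -1]
*      → [10, 0]
*      → [0]
dup    → [0, 0]
+      → [0]

1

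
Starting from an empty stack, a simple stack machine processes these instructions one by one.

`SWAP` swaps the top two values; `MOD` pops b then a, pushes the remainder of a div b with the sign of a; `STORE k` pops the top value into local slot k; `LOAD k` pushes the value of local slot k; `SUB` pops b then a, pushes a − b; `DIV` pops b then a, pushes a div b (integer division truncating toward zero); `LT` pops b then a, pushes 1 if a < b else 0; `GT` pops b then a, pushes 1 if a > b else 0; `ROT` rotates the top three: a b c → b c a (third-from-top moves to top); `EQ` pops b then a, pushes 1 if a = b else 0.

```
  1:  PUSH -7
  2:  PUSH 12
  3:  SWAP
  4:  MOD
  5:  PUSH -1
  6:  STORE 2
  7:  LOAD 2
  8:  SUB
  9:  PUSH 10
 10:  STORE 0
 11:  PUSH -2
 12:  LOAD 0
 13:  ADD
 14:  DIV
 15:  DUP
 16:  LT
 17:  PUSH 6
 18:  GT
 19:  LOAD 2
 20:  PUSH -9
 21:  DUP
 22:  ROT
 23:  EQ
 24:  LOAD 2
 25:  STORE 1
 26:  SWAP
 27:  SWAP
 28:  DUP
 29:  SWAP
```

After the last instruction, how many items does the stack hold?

PUSH -7  -7
PUSH 12  -7 12
SWAP     12 -7
MOD      5
PUSH -1  5 -1
STORE 2  5
LOAD 2   5 -1
SUB      6
PUSH 10  6 10
STORE 0  6
PUSH -2  6 -2
LOAD 0   6 -2 10
ADD      6 8
DIV      0
DUP      0 0
LT       0
PUSH 6   0 6
GT       0
LOAD 2   0 -1
PUSH -9  0 -1 -9
DUP      0 -1 -9 -9
ROT      0 -9 -9 -1
EQ       0 -9 0
LOAD 2   0 -9 0 -1
STORE 1  0 -9 0
SWAP     0 0 -9
SWAP     0 -9 0
DUP      0 -9 0 0
SWAP     0 -9 0 0

4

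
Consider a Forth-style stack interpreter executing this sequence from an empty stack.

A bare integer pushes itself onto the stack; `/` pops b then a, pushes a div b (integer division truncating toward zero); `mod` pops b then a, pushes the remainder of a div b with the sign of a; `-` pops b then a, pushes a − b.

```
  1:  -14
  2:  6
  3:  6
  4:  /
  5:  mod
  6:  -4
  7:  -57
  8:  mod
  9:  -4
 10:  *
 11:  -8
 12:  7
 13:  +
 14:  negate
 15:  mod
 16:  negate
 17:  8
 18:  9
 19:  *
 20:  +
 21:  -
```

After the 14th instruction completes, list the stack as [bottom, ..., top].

-14    : -14
6      : -14 6
6      : -14 6 6
/      : -14 1
mod    : 0
-4     : 0 -4
-57    : 0 -4 -57
mod    : 0 -4
-4     : 0 -4 -4
*      : 0 16
-8     : 0 16 -8
7      : 0 16 -8 7
+      : 0 16 -1
negate : 0 16 1

[0, 16, 1]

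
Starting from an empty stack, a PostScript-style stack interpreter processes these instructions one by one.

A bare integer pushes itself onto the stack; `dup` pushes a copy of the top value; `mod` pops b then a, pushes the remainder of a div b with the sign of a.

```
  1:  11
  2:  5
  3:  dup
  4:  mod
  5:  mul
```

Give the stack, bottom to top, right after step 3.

[11, 5, 5]

11  -> [11]
5   -> [11, 5]
dup -> [11, 5, 5]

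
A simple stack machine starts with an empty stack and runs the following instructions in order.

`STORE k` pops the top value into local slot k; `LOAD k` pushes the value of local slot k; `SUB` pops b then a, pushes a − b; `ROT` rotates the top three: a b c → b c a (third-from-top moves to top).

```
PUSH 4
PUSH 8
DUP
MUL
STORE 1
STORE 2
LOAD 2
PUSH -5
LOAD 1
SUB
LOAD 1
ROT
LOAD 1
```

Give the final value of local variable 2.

4

PUSH 4  : 4
PUSH 8  : 4 8
DUP     : 4 8 8
MUL     : 4 64
STORE 1 : 4
STORE 2 : (empty)
LOAD 2  : 4
PUSH -5 : 4 -5
LOAD 1  : 4 -5 64
SUB     : 4 -69
LOAD 1  : 4 -69 64
ROT     : -69 64 4
LOAD 1  : -69 64 4 64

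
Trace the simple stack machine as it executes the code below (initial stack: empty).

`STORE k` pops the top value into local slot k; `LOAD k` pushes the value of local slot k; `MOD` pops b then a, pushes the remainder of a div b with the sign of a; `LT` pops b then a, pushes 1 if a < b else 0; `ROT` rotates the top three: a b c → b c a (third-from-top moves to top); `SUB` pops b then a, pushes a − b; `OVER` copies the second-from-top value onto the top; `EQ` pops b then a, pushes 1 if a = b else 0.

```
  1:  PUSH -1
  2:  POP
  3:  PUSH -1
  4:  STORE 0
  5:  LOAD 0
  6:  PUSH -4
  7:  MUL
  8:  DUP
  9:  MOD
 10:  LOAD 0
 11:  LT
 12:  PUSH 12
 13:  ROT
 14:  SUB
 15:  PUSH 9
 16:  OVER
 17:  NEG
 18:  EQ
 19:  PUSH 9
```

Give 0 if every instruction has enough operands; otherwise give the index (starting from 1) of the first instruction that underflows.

PUSH -1 -> [-1]
POP     -> []
PUSH -1 -> [-1]
STORE 0 -> []
LOAD 0  -> [-1]
PUSH -4 -> [-1, -4]
MUL     -> [4]
DUP     -> [4, 4]
MOD     -> [0]
LOAD 0  -> [0, -1]
LT      -> [0]
PUSH 12 -> [0, 12]
ROT  — needs 3 operands, stack has 2 → underflow

13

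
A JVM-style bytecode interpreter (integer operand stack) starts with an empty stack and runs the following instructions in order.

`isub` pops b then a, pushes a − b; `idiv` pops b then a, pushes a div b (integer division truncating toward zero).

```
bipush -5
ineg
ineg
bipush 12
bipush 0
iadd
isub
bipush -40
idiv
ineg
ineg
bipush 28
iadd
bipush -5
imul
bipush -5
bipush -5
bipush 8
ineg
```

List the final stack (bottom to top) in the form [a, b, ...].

[-140, -5, -5, -8]

bipush -5   -5
ineg        5
ineg        -5
bipush 12   -5 12
bipush 0    -5 12 0
iadd        -5 12
isub        -17
bipush -40  -17 -40
idiv        0
ineg        0
ineg        0
bipush 28   0 28
iadd        28
bipush -5   28 -5
imul        -140
bipush -5   -140 -5
bipush -5   -140 -5 -5
bipush 8    -140 -5 -5 8
ineg        -140 -5 -5 -8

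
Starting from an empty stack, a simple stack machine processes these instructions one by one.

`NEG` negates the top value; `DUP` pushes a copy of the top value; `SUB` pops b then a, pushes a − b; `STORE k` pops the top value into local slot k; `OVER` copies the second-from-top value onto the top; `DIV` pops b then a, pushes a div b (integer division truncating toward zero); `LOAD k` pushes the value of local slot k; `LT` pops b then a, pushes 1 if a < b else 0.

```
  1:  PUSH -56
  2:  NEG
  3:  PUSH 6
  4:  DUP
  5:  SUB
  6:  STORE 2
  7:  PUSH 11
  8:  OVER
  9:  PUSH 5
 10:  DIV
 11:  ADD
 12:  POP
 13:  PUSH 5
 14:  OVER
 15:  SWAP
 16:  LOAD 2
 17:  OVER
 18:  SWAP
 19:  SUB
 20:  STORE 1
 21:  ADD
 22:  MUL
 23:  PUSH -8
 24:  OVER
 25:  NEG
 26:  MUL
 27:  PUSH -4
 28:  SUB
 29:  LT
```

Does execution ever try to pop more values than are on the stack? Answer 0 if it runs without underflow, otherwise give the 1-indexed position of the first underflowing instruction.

PUSH -56 -> -56
NEG      -> 56
PUSH 6   -> 56 6
DUP      -> 56 6 6
SUB      -> 56 0
STORE 2  -> 56
PUSH 11  -> 56 11
OVER     -> 56 11 56
PUSH 5   -> 56 11 56 5
DIV      -> 56 11 11
ADD      -> 56 22
POP      -> 56
PUSH 5   -> 56 5
OVER     -> 56 5 56
SWAP     -> 56 56 5
LOAD 2   -> 56 56 5 0
OVER     -> 56 56 5 0 5
SWAP     -> 56 56 5 5 0
SUB      -> 56 56 5 5
STORE 1  -> 56 56 5
ADD      -> 56 61
MUL      -> 3416
PUSH -8  -> 3416 -8
OVER     -> 3416 -8 3416
NEG      -> 3416 -8 -3416
MUL      -> 3416 27328
PUSH -4  -> 3416 27328 -4
SUB      -> 3416 27332
LT       -> 1

0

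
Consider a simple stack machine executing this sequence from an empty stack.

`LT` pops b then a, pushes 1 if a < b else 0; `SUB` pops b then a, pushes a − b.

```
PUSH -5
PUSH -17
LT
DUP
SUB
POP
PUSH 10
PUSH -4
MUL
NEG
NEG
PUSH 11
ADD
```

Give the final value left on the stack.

PUSH -5   -5
PUSH -17  -5 -17
LT        0
DUP       0 0
SUB       0
POP       (empty)
PUSH 10   10
PUSH -4   10 -4
MUL       -40
NEG       40
NEG       -40
PUSH 11   -40 11
ADD       -29

-29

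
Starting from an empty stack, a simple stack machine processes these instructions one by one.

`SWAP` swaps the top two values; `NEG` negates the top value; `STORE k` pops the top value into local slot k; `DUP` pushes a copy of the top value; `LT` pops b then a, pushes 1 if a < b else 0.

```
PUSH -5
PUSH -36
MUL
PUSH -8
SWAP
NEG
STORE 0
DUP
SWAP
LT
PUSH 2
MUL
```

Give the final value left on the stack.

0

PUSH -5  -> [-5]
PUSH -36 -> [-5, -36]
MUL      -> [180]
PUSH -8  -> [180, -8]
SWAP     -> [-8, 180]
NEG      -> [-8, -180]
STORE 0  -> [-8]
DUP      -> [-8, -8]
SWAP     -> [-8, -8]
LT       -> [0]
PUSH 2   -> [0, 2]
MUL      -> [0]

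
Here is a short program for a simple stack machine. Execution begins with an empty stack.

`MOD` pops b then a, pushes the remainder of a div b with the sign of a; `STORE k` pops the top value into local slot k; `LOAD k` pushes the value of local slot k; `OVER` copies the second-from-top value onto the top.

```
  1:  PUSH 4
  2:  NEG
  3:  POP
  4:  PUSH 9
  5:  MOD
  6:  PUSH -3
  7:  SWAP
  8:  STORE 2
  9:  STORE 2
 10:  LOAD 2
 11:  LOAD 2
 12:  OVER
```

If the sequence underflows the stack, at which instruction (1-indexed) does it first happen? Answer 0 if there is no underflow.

5

PUSH 4 -> 4
NEG    -> -4
POP    -> (empty)
PUSH 9 -> 9
MOD  — needs 2 operands, stack has 1 → underflow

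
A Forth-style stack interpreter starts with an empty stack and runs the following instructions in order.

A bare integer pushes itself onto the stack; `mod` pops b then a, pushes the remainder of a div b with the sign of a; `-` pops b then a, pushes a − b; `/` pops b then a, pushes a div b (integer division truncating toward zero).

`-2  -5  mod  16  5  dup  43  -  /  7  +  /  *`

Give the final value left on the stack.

-2  : -2
-5  : -2 -5
mod : -2
16  : -2 16
5   : -2 16 5
dup : -2 16 5 5
43  : -2 16 5 5 43
-   : -2 16 5 -38
/   : -2 16 0
7   : -2 16 0 7
+   : -2 16 7
/   : -2 2
*   : -4

-4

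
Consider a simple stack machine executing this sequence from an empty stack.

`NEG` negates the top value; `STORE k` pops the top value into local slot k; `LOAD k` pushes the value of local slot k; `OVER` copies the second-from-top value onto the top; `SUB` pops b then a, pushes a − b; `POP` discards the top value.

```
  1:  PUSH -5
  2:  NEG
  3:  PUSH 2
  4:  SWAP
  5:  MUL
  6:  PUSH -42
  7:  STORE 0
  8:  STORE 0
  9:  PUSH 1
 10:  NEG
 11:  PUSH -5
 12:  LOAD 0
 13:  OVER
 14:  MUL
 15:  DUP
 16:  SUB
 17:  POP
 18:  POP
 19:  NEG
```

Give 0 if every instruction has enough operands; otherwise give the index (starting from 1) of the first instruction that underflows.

PUSH -5  → [-5]
NEG      → [5]
PUSH 2   → [5, 2]
SWAP     → [2, 5]
MUL      → [10]
PUSH -42 → [10, -42]
STORE 0  → [10]
STORE 0  → []
PUSH 1   → [1]
NEG      → [-1]
PUSH -5  → [-1, -5]
LOAD 0   → [-1, -5, 10]
OVER     → [-1, -5, 10, -5]
MUL      → [-1, -5, -50]
DUP      → [-1, -5, -50, -50]
SUB      → [-1, -5, 0]
POP      → [-1, -5]
POP      → [-1]
NEG      → [1]

0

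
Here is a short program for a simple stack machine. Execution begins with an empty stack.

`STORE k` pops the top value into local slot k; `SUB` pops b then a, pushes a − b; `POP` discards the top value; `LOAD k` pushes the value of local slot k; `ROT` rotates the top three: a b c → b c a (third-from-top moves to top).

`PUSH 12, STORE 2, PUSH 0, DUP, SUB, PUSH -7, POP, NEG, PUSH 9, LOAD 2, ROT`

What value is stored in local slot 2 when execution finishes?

12

PUSH 12 -> 12
STORE 2 -> (empty)
PUSH 0  -> 0
DUP     -> 0 0
SUB     -> 0
PUSH -7 -> 0 -7
POP     -> 0
NEG     -> 0
PUSH 9  -> 0 9
LOAD 2  -> 0 9 12
ROT     -> 9 12 0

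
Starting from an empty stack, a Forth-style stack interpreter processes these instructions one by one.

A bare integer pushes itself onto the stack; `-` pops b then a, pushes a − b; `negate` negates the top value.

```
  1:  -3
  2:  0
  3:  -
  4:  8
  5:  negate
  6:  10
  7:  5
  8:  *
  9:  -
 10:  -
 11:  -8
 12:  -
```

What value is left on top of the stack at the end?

63

-3     -> -3
0      -> -3 0
-      -> -3
8      -> -3 8
negate -> -3 -8
10     -> -3 -8 10
5      -> -3 -8 10 5
*      -> -3 -8 50
-      -> -3 -58
-      -> 55
-8     -> 55 -8
-      -> 63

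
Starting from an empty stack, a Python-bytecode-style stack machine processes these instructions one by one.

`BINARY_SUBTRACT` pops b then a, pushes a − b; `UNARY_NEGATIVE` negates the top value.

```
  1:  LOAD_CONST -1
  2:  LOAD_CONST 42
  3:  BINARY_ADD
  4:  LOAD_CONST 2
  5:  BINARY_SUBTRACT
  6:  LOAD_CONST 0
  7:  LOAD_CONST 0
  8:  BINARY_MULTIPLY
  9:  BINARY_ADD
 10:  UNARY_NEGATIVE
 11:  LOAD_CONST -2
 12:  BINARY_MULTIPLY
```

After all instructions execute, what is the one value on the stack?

78

LOAD_CONST -1   → -1
LOAD_CONST 42   → -1 42
BINARY_ADD      → 41
LOAD_CONST 2    → 41 2
BINARY_SUBTRACT → 39
LOAD_CONST 0    → 39 0
LOAD_CONST 0    → 39 0 0
BINARY_MULTIPLY → 39 0
BINARY_ADD      → 39
UNARY_NEGATIVE  → -39
LOAD_CONST -2   → -39 -2
BINARY_MULTIPLY → 78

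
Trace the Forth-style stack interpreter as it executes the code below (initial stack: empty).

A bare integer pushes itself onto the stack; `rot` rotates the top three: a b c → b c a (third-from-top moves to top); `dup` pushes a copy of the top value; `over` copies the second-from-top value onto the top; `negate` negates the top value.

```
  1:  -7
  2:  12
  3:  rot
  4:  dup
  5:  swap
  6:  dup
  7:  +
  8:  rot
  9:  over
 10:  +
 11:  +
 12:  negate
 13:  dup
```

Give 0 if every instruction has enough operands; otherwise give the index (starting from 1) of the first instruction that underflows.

3

-7 : -7
12 : -7 12
rot  — needs 3 operands, stack has 2 → underflow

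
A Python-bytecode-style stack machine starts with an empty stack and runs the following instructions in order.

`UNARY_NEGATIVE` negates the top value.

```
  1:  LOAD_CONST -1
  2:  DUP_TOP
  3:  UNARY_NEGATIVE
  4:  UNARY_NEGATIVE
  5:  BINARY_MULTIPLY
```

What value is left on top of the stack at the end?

1

LOAD_CONST -1   -> [-1]
DUP_TOP         -> [-1, -1]
UNARY_NEGATIVE  -> [-1, 1]
UNARY_NEGATIVE  -> [-1, -1]
BINARY_MULTIPLY -> [1]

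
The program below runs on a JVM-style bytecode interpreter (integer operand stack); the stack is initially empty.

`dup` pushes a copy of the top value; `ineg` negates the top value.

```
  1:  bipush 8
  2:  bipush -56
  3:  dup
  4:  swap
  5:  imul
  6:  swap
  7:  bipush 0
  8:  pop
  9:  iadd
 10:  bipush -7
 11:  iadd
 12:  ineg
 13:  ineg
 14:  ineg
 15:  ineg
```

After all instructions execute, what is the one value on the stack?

bipush 8   → [8]
bipush -56 → [8, -56]
dup        → [8, -56, -56]
swap       → [8, -56, -56]
imul       → [8, 3136]
swap       → [3136, 8]
bipush 0   → [3136, 8, 0]
pop        → [3136, 8]
iadd       → [3144]
bipush -7  → [3144, -7]
iadd       → [3137]
ineg       → [-3137]
ineg       → [3137]
ineg       → [-3137]
ineg       → [3137]

3137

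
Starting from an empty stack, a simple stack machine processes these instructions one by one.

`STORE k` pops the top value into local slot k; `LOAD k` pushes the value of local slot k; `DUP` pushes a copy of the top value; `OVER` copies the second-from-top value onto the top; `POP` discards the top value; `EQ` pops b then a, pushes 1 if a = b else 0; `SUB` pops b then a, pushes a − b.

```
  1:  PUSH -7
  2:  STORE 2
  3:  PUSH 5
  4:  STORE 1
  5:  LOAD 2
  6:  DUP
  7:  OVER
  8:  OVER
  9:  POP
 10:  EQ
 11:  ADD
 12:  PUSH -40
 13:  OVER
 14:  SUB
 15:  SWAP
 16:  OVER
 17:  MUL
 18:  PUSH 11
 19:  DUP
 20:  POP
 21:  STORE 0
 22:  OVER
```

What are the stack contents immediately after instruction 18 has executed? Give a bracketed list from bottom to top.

[-34, 204, 11]

PUSH -7  → [-7]
STORE 2  → []
PUSH 5   → [5]
STORE 1  → []
LOAD 2   → [-7]
DUP      → [-7, -7]
OVER     → [-7, -7, -7]
OVER     → [-7, -7, -7, -7]
POP      → [-7, -7, -7]
EQ       → [-7, 1]
ADD      → [-6]
PUSH -40 → [-6, -40]
OVER     → [-6, -40, -6]
SUB      → [-6, -34]
SWAP     → [-34, -6]
OVER     → [-34, -6, -34]
MUL      → [-34, 204]
PUSH 11  → [-34, 204, 11]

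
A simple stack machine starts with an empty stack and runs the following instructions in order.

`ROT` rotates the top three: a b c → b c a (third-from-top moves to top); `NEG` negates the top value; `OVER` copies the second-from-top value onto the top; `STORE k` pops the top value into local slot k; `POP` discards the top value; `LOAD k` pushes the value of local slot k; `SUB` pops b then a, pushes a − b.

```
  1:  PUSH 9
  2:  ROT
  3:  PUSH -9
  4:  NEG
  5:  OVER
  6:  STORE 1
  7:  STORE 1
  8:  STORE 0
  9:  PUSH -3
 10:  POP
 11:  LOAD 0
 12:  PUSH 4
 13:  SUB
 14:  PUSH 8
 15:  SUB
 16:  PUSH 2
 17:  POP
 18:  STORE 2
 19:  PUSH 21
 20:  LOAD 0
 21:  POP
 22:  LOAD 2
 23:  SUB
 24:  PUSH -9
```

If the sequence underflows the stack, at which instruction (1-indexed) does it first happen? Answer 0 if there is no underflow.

PUSH 9  [9]
ROT  — needs 3 operands, stack has 1 → underflow

2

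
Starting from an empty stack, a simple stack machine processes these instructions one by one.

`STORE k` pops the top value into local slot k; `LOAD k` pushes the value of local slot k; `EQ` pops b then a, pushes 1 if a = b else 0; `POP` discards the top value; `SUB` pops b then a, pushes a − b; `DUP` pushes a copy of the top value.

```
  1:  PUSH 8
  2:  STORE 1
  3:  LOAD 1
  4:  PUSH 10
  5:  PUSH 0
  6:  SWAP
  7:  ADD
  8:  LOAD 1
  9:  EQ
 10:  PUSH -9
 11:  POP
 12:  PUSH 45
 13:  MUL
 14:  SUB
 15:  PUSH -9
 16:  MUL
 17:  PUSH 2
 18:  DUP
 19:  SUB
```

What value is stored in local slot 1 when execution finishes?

PUSH 8   8
STORE 1  (empty)
LOAD 1   8
PUSH 10  8 10
PUSH 0   8 10 0
SWAP     8 0 10
ADD      8 10
LOAD 1   8 10 8
EQ       8 0
PUSH -9  8 0 -9
POP      8 0
PUSH 45  8 0 45
MUL      8 0
SUB      8
PUSH -9  8 -9
MUL      -72
PUSH 2   -72 2
DUP      -72 2 2
SUB      -72 0

8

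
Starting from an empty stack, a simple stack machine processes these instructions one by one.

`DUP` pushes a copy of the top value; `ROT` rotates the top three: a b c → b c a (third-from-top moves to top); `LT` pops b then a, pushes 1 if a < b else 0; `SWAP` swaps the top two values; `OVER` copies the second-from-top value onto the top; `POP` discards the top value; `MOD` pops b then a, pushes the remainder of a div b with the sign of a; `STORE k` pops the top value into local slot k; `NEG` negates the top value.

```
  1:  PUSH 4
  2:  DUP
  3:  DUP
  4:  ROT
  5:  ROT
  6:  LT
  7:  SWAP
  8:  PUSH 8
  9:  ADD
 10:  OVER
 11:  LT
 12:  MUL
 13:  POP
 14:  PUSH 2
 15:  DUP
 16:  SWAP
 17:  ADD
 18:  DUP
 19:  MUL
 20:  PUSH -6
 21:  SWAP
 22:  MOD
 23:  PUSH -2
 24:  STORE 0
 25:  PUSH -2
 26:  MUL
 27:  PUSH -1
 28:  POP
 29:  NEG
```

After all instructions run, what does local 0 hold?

-2

PUSH 4  -> 4
DUP     -> 4 4
DUP     -> 4 4 4
ROT     -> 4 4 4
ROT     -> 4 4 4
LT      -> 4 0
SWAP    -> 0 4
PUSH 8  -> 0 4 8
ADD     -> 0 12
OVER    -> 0 12 0
LT      -> 0 0
MUL     -> 0
POP     -> (empty)
PUSH 2  -> 2
DUP     -> 2 2
SWAP    -> 2 2
ADD     -> 4
DUP     -> 4 4
MUL     -> 16
PUSH -6 -> 16 -6
SWAP    -> -6 16
MOD     -> -6
PUSH -2 -> -6 -2
STORE 0 -> -6
PUSH -2 -> -6 -2
MUL     -> 12
PUSH -1 -> 12 -1
POP     -> 12
NEG     -> -12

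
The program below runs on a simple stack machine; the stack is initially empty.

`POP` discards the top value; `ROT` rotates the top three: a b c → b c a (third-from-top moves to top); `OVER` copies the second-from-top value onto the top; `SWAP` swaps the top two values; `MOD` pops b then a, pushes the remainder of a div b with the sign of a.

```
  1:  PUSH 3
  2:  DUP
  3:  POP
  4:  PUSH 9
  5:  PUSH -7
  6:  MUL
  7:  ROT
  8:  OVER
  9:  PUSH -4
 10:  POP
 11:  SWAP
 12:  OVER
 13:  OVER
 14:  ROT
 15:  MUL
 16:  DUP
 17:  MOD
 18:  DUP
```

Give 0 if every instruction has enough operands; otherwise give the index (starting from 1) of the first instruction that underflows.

7

PUSH 3   3
DUP      3 3
POP      3
PUSH 9   3 9
PUSH -7  3 9 -7
MUL      3 -63
ROT  — needs 3 operands, stack has 2 → underflow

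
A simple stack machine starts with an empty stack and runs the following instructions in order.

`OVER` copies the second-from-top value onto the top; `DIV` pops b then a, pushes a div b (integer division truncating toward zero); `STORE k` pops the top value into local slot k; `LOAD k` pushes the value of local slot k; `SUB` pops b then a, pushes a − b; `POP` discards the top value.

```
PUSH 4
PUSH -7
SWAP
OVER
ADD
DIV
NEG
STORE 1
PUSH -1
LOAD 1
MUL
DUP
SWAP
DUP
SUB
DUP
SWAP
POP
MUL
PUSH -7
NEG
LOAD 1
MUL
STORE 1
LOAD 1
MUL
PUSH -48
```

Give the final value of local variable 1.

-14

PUSH 4   -> [4]
PUSH -7  -> [4, -7]
SWAP     -> [-7, 4]
OVER     -> [-7, 4, -7]
ADD      -> [-7, -3]
DIV      -> [2]
NEG      -> [-2]
STORE 1  -> []
PUSH -1  -> [-1]
LOAD 1   -> [-1, -2]
MUL      -> [2]
DUP      -> [2, 2]
SWAP     -> [2, 2]
DUP      -> [2, 2, 2]
SUB      -> [2, 0]
DUP      -> [2, 0, 0]
SWAP     -> [2, 0, 0]
POP      -> [2, 0]
MUL      -> [0]
PUSH -7  -> [0, -7]
NEG      -> [0, 7]
LOAD 1   -> [0, 7, -2]
MUL      -> [0, -14]
STORE 1  -> [0]
LOAD 1   -> [0, -14]
MUL      -> [0]
PUSH -48 -> [0, -48]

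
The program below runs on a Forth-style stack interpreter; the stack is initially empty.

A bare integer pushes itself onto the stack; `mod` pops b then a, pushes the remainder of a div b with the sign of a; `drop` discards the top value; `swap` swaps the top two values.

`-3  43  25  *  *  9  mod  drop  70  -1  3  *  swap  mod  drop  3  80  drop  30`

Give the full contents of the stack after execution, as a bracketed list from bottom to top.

[3, 30]

-3    -3
43    -3 43
25    -3 43 25
*     -3 1075
*     -3225
9     -3225 9
mod   -3
drop  (empty)
70    70
-1    70 -1
3     70 -1 3
*     70 -3
swap  -3 70
mod   -3
drop  (empty)
3     3
80    3 80
drop  3
30    3 30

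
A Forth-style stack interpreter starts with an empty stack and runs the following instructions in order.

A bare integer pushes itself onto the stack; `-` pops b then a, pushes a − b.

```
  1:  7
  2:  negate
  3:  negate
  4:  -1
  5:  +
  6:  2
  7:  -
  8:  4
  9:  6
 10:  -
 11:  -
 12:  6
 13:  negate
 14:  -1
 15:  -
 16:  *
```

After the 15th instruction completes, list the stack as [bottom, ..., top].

7       [7]
negate  [-7]
negate  [7]
-1      [7, -1]
+       [6]
2       [6, 2]
-       [4]
4       [4, 4]
6       [4, 4, 6]
-       [4, -2]
-       [6]
6       [6, 6]
negate  [6, -6]
-1      [6, -6, -1]
-       [6, -5]

[6, -5]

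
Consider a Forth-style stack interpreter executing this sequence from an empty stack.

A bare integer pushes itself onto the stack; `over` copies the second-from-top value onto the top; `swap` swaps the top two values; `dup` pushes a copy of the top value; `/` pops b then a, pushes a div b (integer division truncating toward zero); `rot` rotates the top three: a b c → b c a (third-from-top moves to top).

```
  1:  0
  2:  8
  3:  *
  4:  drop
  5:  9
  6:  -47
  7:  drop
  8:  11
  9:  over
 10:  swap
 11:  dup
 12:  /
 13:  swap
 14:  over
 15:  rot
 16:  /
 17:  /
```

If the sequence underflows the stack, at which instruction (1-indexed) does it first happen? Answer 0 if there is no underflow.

0

0    : 0
8    : 0 8
*    : 0
drop : (empty)
9    : 9
-47  : 9 -47
drop : 9
11   : 9 11
over : 9 11 9
swap : 9 9 11
dup  : 9 9 11 11
/    : 9 9 1
swap : 9 1 9
over : 9 1 9 1
rot  : 9 9 1 1
/    : 9 9 1
/    : 9 9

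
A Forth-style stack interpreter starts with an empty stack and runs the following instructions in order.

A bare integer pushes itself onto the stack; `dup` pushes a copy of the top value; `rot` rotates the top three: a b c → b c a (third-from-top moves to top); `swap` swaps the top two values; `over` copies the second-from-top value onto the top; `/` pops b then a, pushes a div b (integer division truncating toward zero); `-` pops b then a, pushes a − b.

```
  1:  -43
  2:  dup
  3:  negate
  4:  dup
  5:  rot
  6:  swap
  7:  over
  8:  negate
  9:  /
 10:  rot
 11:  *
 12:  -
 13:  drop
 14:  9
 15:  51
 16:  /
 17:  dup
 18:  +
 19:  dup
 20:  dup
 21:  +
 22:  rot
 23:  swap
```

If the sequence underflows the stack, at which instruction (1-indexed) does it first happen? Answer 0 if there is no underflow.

22

-43    : [-43]
dup    : [-43, -43]
negate : [-43, 43]
dup    : [-43, 43, 43]
rot    : [43, 43, -43]
swap   : [43, -43, 43]
over   : [43, -43, 43, -43]
negate : [43, -43, 43, 43]
/      : [43, -43, 1]
rot    : [-43, 1, 43]
*      : [-43, 43]
-      : [-86]
drop   : []
9      : [9]
51     : [9, 51]
/      : [0]
dup    : [0, 0]
+      : [0]
dup    : [0, 0]
dup    : [0, 0, 0]
+      : [0, 0]
rot  — needs 3 operands, stack has 2 → underflow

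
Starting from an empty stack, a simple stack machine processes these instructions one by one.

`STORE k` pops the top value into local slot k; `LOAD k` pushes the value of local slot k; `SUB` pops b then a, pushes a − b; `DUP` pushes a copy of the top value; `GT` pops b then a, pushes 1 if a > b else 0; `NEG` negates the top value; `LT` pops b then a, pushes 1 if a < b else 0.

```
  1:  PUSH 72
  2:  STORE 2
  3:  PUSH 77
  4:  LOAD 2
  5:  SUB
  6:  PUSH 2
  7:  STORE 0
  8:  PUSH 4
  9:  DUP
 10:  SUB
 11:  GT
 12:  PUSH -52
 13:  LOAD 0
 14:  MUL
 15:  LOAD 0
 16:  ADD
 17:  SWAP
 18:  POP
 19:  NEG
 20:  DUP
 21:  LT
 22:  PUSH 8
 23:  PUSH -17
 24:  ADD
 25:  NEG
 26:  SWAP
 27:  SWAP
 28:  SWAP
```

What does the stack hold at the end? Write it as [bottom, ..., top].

PUSH 72  -> [72]
STORE 2  -> []
PUSH 77  -> [77]
LOAD 2   -> [77, 72]
SUB      -> [5]
PUSH 2   -> [5, 2]
STORE 0  -> [5]
PUSH 4   -> [5, 4]
DUP      -> [5, 4, 4]
SUB      -> [5, 0]
GT       -> [1]
PUSH -52 -> [1, -52]
LOAD 0   -> [1, -52, 2]
MUL      -> [1, -104]
LOAD 0   -> [1, -104, 2]
ADD      -> [1, -102]
SWAP     -> [-102, 1]
POP      -> [-102]
NEG      -> [102]
DUP      -> [102, 102]
LT       -> [0]
PUSH 8   -> [0, 8]
PUSH -17 -> [0, 8, -17]
ADD      -> [0, -9]
NEG      -> [0, 9]
SWAP     -> [9, 0]
SWAP     -> [0, 9]
SWAP     -> [9, 0]

[9, 0]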